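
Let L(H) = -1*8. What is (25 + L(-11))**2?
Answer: 289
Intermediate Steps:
L(H) = -8
(25 + L(-11))**2 = (25 - 8)**2 = 17**2 = 289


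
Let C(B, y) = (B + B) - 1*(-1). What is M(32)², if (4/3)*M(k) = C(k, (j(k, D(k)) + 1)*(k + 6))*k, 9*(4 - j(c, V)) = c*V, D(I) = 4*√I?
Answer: 2433600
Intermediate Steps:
j(c, V) = 4 - V*c/9 (j(c, V) = 4 - c*V/9 = 4 - V*c/9)
C(B, y) = 1 + 2*B (C(B, y) = 2*B + 1 = 1 + 2*B)
M(k) = 3*k*(1 + 2*k)/4 (M(k) = 3*((1 + 2*k)*k)/4 = 3*(k*(1 + 2*k))/4 = 3*k*(1 + 2*k)/4)
M(32)² = ((¾)*32*(1 + 2*32))² = ((¾)*32*(1 + 64))² = ((¾)*32*65)² = 1560² = 2433600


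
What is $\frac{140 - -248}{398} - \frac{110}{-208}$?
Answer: $\frac{31121}{20696} \approx 1.5037$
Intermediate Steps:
$\frac{140 - -248}{398} - \frac{110}{-208} = \left(140 + 248\right) \frac{1}{398} - - \frac{55}{104} = 388 \cdot \frac{1}{398} + \frac{55}{104} = \frac{194}{199} + \frac{55}{104} = \frac{31121}{20696}$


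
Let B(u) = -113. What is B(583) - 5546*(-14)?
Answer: 77531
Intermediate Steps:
B(583) - 5546*(-14) = -113 - 5546*(-14) = -113 - 1*(-77644) = -113 + 77644 = 77531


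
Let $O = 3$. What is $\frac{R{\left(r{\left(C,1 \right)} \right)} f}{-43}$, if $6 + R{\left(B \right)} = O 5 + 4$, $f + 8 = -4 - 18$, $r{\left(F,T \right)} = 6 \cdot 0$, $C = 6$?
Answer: $\frac{390}{43} \approx 9.0698$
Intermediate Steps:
$r{\left(F,T \right)} = 0$
$f = -30$ ($f = -8 - 22 = -30$)
$R{\left(B \right)} = 13$ ($R{\left(B \right)} = -6 + \left(3 \cdot 5 + 4\right) = -6 + \left(15 + 4\right) = -6 + 19 = 13$)
$\frac{R{\left(r{\left(C,1 \right)} \right)} f}{-43} = \frac{13 \left(-30\right)}{-43} = \left(-390\right) \left(- \frac{1}{43}\right) = \frac{390}{43}$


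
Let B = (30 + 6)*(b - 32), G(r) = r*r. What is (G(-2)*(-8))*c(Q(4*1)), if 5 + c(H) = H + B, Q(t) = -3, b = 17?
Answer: 17536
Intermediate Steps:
G(r) = r**2
B = -540 (B = (30 + 6)*(17 - 32) = 36*(-15) = -540)
c(H) = -545 + H (c(H) = -5 + (H - 540) = -5 + (-540 + H) = -545 + H)
(G(-2)*(-8))*c(Q(4*1)) = ((-2)**2*(-8))*(-545 - 3) = (4*(-8))*(-548) = -32*(-548) = 17536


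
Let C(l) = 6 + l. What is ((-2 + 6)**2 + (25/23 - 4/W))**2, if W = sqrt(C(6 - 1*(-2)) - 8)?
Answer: 467579/1587 - 524*sqrt(6)/23 ≈ 238.82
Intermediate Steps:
W = sqrt(6) (W = sqrt((6 + (6 - 1*(-2))) - 8) = sqrt((6 + (6 + 2)) - 8) = sqrt((6 + 8) - 8) = sqrt(14 - 8) = sqrt(6) ≈ 2.4495)
((-2 + 6)**2 + (25/23 - 4/W))**2 = ((-2 + 6)**2 + (25/23 - 4*sqrt(6)/6))**2 = (4**2 + (25*(1/23) - 2*sqrt(6)/3))**2 = (16 + (25/23 - 2*sqrt(6)/3))**2 = (393/23 - 2*sqrt(6)/3)**2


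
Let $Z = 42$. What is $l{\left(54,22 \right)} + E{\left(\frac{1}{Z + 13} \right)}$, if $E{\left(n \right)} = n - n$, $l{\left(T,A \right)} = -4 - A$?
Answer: $-26$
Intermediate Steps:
$E{\left(n \right)} = 0$
$l{\left(54,22 \right)} + E{\left(\frac{1}{Z + 13} \right)} = \left(-4 - 22\right) + 0 = -26 + 0 = -26$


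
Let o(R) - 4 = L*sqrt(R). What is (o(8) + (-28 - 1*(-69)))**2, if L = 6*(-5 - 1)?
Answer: 12393 - 6480*sqrt(2) ≈ 3228.9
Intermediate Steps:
L = -36 (L = 6*(-6) = -36)
o(R) = 4 - 36*sqrt(R)
(o(8) + (-28 - 1*(-69)))**2 = ((4 - 72*sqrt(2)) + (-28 - 1*(-69)))**2 = ((4 - 72*sqrt(2)) + (-28 + 69))**2 = ((4 - 72*sqrt(2)) + 41)**2 = (45 - 72*sqrt(2))**2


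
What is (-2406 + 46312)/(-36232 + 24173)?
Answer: -43906/12059 ≈ -3.6409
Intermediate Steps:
(-2406 + 46312)/(-36232 + 24173) = 43906/(-12059) = 43906*(-1/12059) = -43906/12059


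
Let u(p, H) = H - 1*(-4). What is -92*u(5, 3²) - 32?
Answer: -1228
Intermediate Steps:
u(p, H) = 4 + H (u(p, H) = H + 4 = 4 + H)
-92*u(5, 3²) - 32 = -92*(4 + 3²) - 32 = -92*(4 + 9) - 32 = -92*13 - 32 = -1196 - 32 = -1228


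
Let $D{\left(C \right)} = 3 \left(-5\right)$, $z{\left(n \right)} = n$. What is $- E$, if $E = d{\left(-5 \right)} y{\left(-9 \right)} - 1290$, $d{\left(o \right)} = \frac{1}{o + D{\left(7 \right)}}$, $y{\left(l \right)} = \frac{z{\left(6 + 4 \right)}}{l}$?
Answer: $\frac{23219}{18} \approx 1289.9$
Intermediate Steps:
$D{\left(C \right)} = -15$
$y{\left(l \right)} = \frac{10}{l}$ ($y{\left(l \right)} = \frac{6 + 4}{l} = \frac{10}{l}$)
$d{\left(o \right)} = \frac{1}{-15 + o}$ ($d{\left(o \right)} = \frac{1}{o - 15} = \frac{1}{-15 + o}$)
$E = - \frac{23219}{18}$ ($E = \frac{10 \frac{1}{-9}}{-15 - 5} - 1290 = \frac{10 \left(- \frac{1}{9}\right)}{-20} - 1290 = \left(- \frac{1}{20}\right) \left(- \frac{10}{9}\right) - 1290 = \frac{1}{18} - 1290 = - \frac{23219}{18} \approx -1289.9$)
$- E = \left(-1\right) \left(- \frac{23219}{18}\right) = \frac{23219}{18}$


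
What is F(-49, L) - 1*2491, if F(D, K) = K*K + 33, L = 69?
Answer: 2303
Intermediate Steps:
F(D, K) = 33 + K² (F(D, K) = K² + 33 = 33 + K²)
F(-49, L) - 1*2491 = (33 + 69²) - 1*2491 = (33 + 4761) - 2491 = 4794 - 2491 = 2303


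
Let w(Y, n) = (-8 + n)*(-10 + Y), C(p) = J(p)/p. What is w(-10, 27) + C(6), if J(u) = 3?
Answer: -759/2 ≈ -379.50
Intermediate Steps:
C(p) = 3/p
w(Y, n) = (-10 + Y)*(-8 + n)
w(-10, 27) + C(6) = (80 - 10*27 - 8*(-10) - 10*27) + 3/6 = (80 - 270 + 80 - 270) + 3*(⅙) = -380 + ½ = -759/2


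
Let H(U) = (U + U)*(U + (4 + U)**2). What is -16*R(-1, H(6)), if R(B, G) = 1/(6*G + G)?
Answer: -2/1113 ≈ -0.0017969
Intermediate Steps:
H(U) = 2*U*(U + (4 + U)**2) (H(U) = (2*U)*(U + (4 + U)**2) = 2*U*(U + (4 + U)**2))
R(B, G) = 1/(7*G)
-16*R(-1, H(6)) = -16/(7*(2*6*(6 + (4 + 6)**2))) = -16/(7*(2*6*(6 + 10**2))) = -16/(7*(2*6*(6 + 100))) = -16/(7*(2*6*106)) = -16/(7*1272) = -16*1/8904 = -2/1113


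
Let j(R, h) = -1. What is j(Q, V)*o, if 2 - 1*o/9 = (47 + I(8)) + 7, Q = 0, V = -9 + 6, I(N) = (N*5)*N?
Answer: 3348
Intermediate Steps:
I(N) = 5*N**2 (I(N) = (5*N)*N = 5*N**2)
V = -3
o = -3348 (o = 18 - 9*((47 + 5*8**2) + 7) = 18 - 9*((47 + 5*64) + 7) = 18 - 9*((47 + 320) + 7) = 18 - 9*(367 + 7) = 18 - 9*374 = 18 - 3366 = -3348)
j(Q, V)*o = -1*(-3348) = 3348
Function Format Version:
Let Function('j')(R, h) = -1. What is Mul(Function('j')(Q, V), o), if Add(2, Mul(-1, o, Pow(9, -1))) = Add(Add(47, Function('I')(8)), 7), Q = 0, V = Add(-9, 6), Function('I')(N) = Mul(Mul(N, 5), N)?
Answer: 3348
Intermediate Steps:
Function('I')(N) = Mul(5, Pow(N, 2)) (Function('I')(N) = Mul(Mul(5, N), N) = Mul(5, Pow(N, 2)))
V = -3
o = -3348 (o = Add(18, Mul(-9, Add(Add(47, Mul(5, Pow(8, 2))), 7))) = Add(18, Mul(-9, Add(Add(47, Mul(5, 64)), 7))) = Add(18, Mul(-9, Add(Add(47, 320), 7))) = Add(18, Mul(-9, Add(367, 7))) = Add(18, Mul(-9, 374)) = Add(18, -3366) = -3348)
Mul(Function('j')(Q, V), o) = Mul(-1, -3348) = 3348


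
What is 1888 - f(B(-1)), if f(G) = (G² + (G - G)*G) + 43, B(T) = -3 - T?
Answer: 1841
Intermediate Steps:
f(G) = 43 + G² (f(G) = (G² + 0*G) + 43 = (G² + 0) + 43 = G² + 43 = 43 + G²)
1888 - f(B(-1)) = 1888 - (43 + (-3 - 1*(-1))²) = 1888 - (43 + (-3 + 1)²) = 1888 - (43 + (-2)²) = 1888 - (43 + 4) = 1888 - 1*47 = 1888 - 47 = 1841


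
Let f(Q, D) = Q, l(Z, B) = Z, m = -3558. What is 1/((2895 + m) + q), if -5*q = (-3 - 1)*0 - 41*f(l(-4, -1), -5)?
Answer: -5/3479 ≈ -0.0014372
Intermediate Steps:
q = -164/5 (q = -((-3 - 1)*0 - 41*(-4))/5 = -(-4*0 + 164)/5 = -(0 + 164)/5 = -1/5*164 = -164/5 ≈ -32.800)
1/((2895 + m) + q) = 1/((2895 - 3558) - 164/5) = 1/(-663 - 164/5) = 1/(-3479/5) = -5/3479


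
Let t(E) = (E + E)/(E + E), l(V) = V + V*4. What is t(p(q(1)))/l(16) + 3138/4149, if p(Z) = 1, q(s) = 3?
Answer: 85063/110640 ≈ 0.76883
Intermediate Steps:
l(V) = 5*V (l(V) = V + 4*V = 5*V)
t(E) = 1 (t(E) = (2*E)/((2*E)) = (2*E)*(1/(2*E)) = 1)
t(p(q(1)))/l(16) + 3138/4149 = 1/(5*16) + 3138/4149 = 1/80 + 3138*(1/4149) = 1*(1/80) + 1046/1383 = 1/80 + 1046/1383 = 85063/110640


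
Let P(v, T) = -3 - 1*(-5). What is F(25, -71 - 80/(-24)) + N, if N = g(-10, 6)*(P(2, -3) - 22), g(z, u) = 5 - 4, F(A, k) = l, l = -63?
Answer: -83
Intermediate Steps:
P(v, T) = 2 (P(v, T) = -3 + 5 = 2)
F(A, k) = -63
g(z, u) = 1
N = -20 (N = 1*(2 - 22) = 1*(-20) = -20)
F(25, -71 - 80/(-24)) + N = -63 - 20 = -83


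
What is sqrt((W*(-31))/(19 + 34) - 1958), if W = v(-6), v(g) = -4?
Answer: 5*I*sqrt(219738)/53 ≈ 44.223*I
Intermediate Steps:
W = -4
sqrt((W*(-31))/(19 + 34) - 1958) = sqrt((-4*(-31))/(19 + 34) - 1958) = sqrt(124/53 - 1958) = sqrt(-103650/53) = 5*I*sqrt(219738)/53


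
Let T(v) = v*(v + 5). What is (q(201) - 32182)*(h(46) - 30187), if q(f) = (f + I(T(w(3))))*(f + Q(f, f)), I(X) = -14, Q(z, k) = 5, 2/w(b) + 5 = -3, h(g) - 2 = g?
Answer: -191081260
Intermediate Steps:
h(g) = 2 + g
w(b) = -¼ (w(b) = 2/(-5 - 3) = 2/(-8) = 2*(-⅛) = -¼)
T(v) = v*(5 + v)
q(f) = (-14 + f)*(5 + f) (q(f) = (f - 14)*(f + 5) = (-14 + f)*(5 + f))
(q(201) - 32182)*(h(46) - 30187) = ((-70 + 201² - 9*201) - 32182)*((2 + 46) - 30187) = ((-70 + 40401 - 1809) - 32182)*(48 - 30187) = (38522 - 32182)*(-30139) = 6340*(-30139) = -191081260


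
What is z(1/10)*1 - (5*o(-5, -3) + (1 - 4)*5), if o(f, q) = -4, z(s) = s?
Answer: 351/10 ≈ 35.100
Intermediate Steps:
z(1/10)*1 - (5*o(-5, -3) + (1 - 4)*5) = 1/10 - (5*(-4) + (1 - 4)*5) = (⅒)*1 - (-20 - 3*5) = ⅒ - (-20 - 15) = ⅒ - 1*(-35) = ⅒ + 35 = 351/10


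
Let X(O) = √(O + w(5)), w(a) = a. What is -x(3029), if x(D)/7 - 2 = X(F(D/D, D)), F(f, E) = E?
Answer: -14 - 7*√3034 ≈ -399.57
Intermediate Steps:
X(O) = √(5 + O) (X(O) = √(O + 5) = √(5 + O))
x(D) = 14 + 7*√(5 + D)
-x(3029) = -(14 + 7*√(5 + 3029)) = -(14 + 7*√3034) = -14 - 7*√3034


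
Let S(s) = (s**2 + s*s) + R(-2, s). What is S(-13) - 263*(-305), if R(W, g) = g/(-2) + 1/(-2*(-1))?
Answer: 80560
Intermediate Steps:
R(W, g) = 1/2 - g/2 (R(W, g) = g*(-1/2) - 1/2*(-1) = -g/2 + 1/2 = 1/2 - g/2)
S(s) = 1/2 + 2*s**2 - s/2 (S(s) = (s**2 + s*s) + (1/2 - s/2) = (s**2 + s**2) + (1/2 - s/2) = 2*s**2 + (1/2 - s/2) = 1/2 + 2*s**2 - s/2)
S(-13) - 263*(-305) = (1/2 + 2*(-13)**2 - 1/2*(-13)) - 263*(-305) = (1/2 + 2*169 + 13/2) + 80215 = (1/2 + 338 + 13/2) + 80215 = 345 + 80215 = 80560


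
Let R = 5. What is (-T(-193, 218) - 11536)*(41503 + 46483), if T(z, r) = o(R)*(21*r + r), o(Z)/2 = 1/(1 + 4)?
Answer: -5918994192/5 ≈ -1.1838e+9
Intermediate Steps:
o(Z) = 2/5 (o(Z) = 2/(1 + 4) = 2/5)
T(z, r) = 44*r/5 (T(z, r) = 2*(21*r + r)/5 = 2*(22*r)/5 = 44*r/5)
(-T(-193, 218) - 11536)*(41503 + 46483) = (-44*218/5 - 11536)*(41503 + 46483) = (-1*9592/5 - 11536)*87986 = (-9592/5 - 11536)*87986 = -67272/5*87986 = -5918994192/5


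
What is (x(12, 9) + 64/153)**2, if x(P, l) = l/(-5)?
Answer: 1117249/585225 ≈ 1.9091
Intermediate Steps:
x(P, l) = -l/5 (x(P, l) = l*(-1/5) = -l/5)
(x(12, 9) + 64/153)**2 = (-1/5*9 + 64/153)**2 = (-9/5 + 64*(1/153))**2 = (-9/5 + 64/153)**2 = (-1057/765)**2 = 1117249/585225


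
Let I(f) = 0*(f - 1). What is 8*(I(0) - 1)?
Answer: -8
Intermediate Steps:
I(f) = 0 (I(f) = 0*(-1 + f) = 0)
8*(I(0) - 1) = 8*(0 - 1) = 8*(-1) = -8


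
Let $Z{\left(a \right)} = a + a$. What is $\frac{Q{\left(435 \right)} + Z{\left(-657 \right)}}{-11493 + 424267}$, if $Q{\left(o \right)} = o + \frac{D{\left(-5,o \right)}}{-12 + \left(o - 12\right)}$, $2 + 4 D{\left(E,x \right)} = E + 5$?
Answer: $- \frac{722539}{339300228} \approx -0.0021295$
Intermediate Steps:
$D{\left(E,x \right)} = \frac{3}{4} + \frac{E}{4}$ ($D{\left(E,x \right)} = - \frac{1}{2} + \frac{E + 5}{4} = - \frac{1}{2} + \frac{5 + E}{4} = - \frac{1}{2} + \left(\frac{5}{4} + \frac{E}{4}\right) = \frac{3}{4} + \frac{E}{4}$)
$Z{\left(a \right)} = 2 a$
$Q{\left(o \right)} = o - \frac{1}{2 \left(-24 + o\right)}$ ($Q{\left(o \right)} = o + \frac{\frac{3}{4} + \frac{1}{4} \left(-5\right)}{-12 + \left(o - 12\right)} = o + \frac{\frac{3}{4} - \frac{5}{4}}{-12 + \left(-12 + o\right)} = o - \frac{1}{2 \left(-24 + o\right)}$)
$\frac{Q{\left(435 \right)} + Z{\left(-657 \right)}}{-11493 + 424267} = \frac{\frac{- \frac{1}{2} + 435^{2} - 10440}{-24 + 435} + 2 \left(-657\right)}{-11493 + 424267} = \frac{\frac{- \frac{1}{2} + 189225 - 10440}{411} - 1314}{412774} = \left(\frac{1}{411} \cdot \frac{357569}{2} - 1314\right) \frac{1}{412774} = \left(\frac{357569}{822} - 1314\right) \frac{1}{412774} = \left(- \frac{722539}{822}\right) \frac{1}{412774} = - \frac{722539}{339300228}$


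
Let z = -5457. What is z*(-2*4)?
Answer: 43656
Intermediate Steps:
z*(-2*4) = -(-10914)*4 = -5457*(-8) = 43656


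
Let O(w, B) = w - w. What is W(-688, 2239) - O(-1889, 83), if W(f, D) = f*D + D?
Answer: -1538193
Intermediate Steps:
W(f, D) = D + D*f (W(f, D) = D*f + D = D + D*f)
O(w, B) = 0
W(-688, 2239) - O(-1889, 83) = 2239*(1 - 688) - 1*0 = 2239*(-687) + 0 = -1538193 + 0 = -1538193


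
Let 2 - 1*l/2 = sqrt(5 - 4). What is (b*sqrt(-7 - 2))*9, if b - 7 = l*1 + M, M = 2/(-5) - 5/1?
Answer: 486*I/5 ≈ 97.2*I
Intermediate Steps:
M = -27/5 (M = 2*(-1/5) - 5*1 = -2/5 - 5 = -27/5 ≈ -5.4000)
l = 2 (l = 4 - 2*sqrt(5 - 4) = 4 - 2*sqrt(1) = 4 - 2*1 = 4 - 2 = 2)
b = 18/5 (b = 7 + (2*1 - 27/5) = 7 + (2 - 27/5) = 7 - 17/5 = 18/5 ≈ 3.6000)
(b*sqrt(-7 - 2))*9 = (18*sqrt(-7 - 2)/5)*9 = (18*sqrt(-9)/5)*9 = (18*(3*I)/5)*9 = (54*I/5)*9 = 486*I/5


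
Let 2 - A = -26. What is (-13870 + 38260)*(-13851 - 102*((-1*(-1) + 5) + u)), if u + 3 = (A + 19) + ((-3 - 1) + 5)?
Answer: -464702670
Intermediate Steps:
A = 28 (A = 2 - 1*(-26) = 2 + 26 = 28)
u = 45 (u = -3 + ((28 + 19) + ((-3 - 1) + 5)) = -3 + (47 + (-4 + 5)) = -3 + (47 + 1) = -3 + 48 = 45)
(-13870 + 38260)*(-13851 - 102*((-1*(-1) + 5) + u)) = (-13870 + 38260)*(-13851 - 102*((-1*(-1) + 5) + 45)) = 24390*(-13851 - 102*((1 + 5) + 45)) = 24390*(-13851 - 102*(6 + 45)) = 24390*(-13851 - 102*51) = 24390*(-13851 - 5202) = 24390*(-19053) = -464702670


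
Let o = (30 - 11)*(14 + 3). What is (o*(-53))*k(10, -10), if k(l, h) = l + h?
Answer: 0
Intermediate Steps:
o = 323 (o = 19*17 = 323)
k(l, h) = h + l
(o*(-53))*k(10, -10) = (323*(-53))*(-10 + 10) = -17119*0 = 0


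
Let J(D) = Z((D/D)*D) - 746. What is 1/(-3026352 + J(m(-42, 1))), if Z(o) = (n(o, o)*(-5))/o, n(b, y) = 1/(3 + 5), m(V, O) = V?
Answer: -336/1017104923 ≈ -3.3035e-7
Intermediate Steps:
n(b, y) = ⅛ (n(b, y) = 1/8 = ⅛)
Z(o) = -5/(8*o) (Z(o) = ((⅛)*(-5))/o = -5/(8*o))
J(D) = -746 - 5/(8*D) (J(D) = -5/(8*D) - 746 = -746 - 5/(8*D))
1/(-3026352 + J(m(-42, 1))) = 1/(-3026352 + (-746 - 5/8/(-42))) = 1/(-3026352 + (-746 - 5/8*(-1/42))) = 1/(-3026352 + (-746 + 5/336)) = 1/(-3026352 - 250651/336) = 1/(-1017104923/336) = -336/1017104923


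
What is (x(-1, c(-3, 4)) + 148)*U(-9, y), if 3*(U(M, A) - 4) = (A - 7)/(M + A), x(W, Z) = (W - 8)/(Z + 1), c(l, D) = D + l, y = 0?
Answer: 33005/54 ≈ 611.20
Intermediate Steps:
x(W, Z) = (-8 + W)/(1 + Z)
U(M, A) = 4 + (-7 + A)/(3*(A + M)) (U(M, A) = 4 + ((A - 7)/(M + A))/3 = 4 + ((-7 + A)/(A + M))/3 = 4 + (-7 + A)/(3*(A + M)))
(x(-1, c(-3, 4)) + 148)*U(-9, y) = ((-8 - 1)/(1 + (4 - 3)) + 148)*((-7 + 12*(-9) + 13*0)/(3*(0 - 9))) = (-9/(1 + 1) + 148)*((1/3)*(-7 - 108 + 0)/(-9)) = (-9/2 + 148)*((1/3)*(-1/9)*(-115)) = ((1/2)*(-9) + 148)*(115/27) = (-9/2 + 148)*(115/27) = (287/2)*(115/27) = 33005/54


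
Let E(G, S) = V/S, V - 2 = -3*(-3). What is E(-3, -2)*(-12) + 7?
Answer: 73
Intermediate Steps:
V = 11 (V = 2 - 3*(-3) = 2 + 9 = 11)
E(G, S) = 11/S
E(-3, -2)*(-12) + 7 = (11/(-2))*(-12) + 7 = (11*(-½))*(-12) + 7 = -11/2*(-12) + 7 = 66 + 7 = 73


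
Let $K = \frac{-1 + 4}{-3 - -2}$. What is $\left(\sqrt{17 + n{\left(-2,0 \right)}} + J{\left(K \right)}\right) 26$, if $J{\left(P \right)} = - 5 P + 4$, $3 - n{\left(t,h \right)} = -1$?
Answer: $494 + 26 \sqrt{21} \approx 613.15$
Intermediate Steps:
$n{\left(t,h \right)} = 4$ ($n{\left(t,h \right)} = 3 - -1 = 3 + 1 = 4$)
$K = -3$ ($K = \frac{3}{-3 + \left(-2 + 4\right)} = \frac{3}{-3 + 2} = \frac{3}{-1} = 3 \left(-1\right) = -3$)
$J{\left(P \right)} = 4 - 5 P$
$\left(\sqrt{17 + n{\left(-2,0 \right)}} + J{\left(K \right)}\right) 26 = \left(\sqrt{17 + 4} + \left(4 - -15\right)\right) 26 = \left(\sqrt{21} + \left(4 + 15\right)\right) 26 = \left(\sqrt{21} + 19\right) 26 = \left(19 + \sqrt{21}\right) 26 = 494 + 26 \sqrt{21}$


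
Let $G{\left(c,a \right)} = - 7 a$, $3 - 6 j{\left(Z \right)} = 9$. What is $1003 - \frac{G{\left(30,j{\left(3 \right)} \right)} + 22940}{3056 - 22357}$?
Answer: $\frac{19381850}{19301} \approx 1004.2$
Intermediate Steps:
$j{\left(Z \right)} = -1$ ($j{\left(Z \right)} = \frac{1}{2} - \frac{3}{2} = -1$)
$1003 - \frac{G{\left(30,j{\left(3 \right)} \right)} + 22940}{3056 - 22357} = 1003 - \frac{\left(-7\right) \left(-1\right) + 22940}{3056 - 22357} = 1003 - \frac{7 + 22940}{-19301} = 1003 - 22947 \left(- \frac{1}{19301}\right) = 1003 - - \frac{22947}{19301} = 1003 + \frac{22947}{19301} = \frac{19381850}{19301}$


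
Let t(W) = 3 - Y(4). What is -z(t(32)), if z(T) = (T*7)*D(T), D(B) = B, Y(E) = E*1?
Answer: -7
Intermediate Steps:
Y(E) = E
t(W) = -1 (t(W) = 3 - 1*4 = 3 - 4 = -1)
z(T) = 7*T**2 (z(T) = (T*7)*T = (7*T)*T = 7*T**2)
-z(t(32)) = -7*(-1)**2 = -7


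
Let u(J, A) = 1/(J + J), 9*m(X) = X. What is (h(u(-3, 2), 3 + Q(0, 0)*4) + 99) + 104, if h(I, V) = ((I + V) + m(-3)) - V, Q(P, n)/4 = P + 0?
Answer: 405/2 ≈ 202.50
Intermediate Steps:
Q(P, n) = 4*P (Q(P, n) = 4*(P + 0) = 4*P)
m(X) = X/9
u(J, A) = 1/(2*J)
h(I, V) = -1/3 + I (h(I, V) = ((I + V) + (1/9)*(-3)) - V = ((I + V) - 1/3) - V = (-1/3 + I + V) - V = -1/3 + I)
(h(u(-3, 2), 3 + Q(0, 0)*4) + 99) + 104 = ((-1/3 + (1/2)/(-3)) + 99) + 104 = ((-1/3 + (1/2)*(-1/3)) + 99) + 104 = ((-1/3 - 1/6) + 99) + 104 = (-1/2 + 99) + 104 = 197/2 + 104 = 405/2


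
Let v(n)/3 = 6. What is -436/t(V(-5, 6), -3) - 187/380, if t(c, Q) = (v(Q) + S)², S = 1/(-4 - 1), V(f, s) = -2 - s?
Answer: -5623227/3009980 ≈ -1.8682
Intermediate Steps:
S = -⅕ (S = 1/(-5) = -⅕ ≈ -0.20000)
v(n) = 18 (v(n) = 3*6 = 18)
t(c, Q) = 7921/25 (t(c, Q) = (18 - ⅕)² = (89/5)² = 7921/25)
-436/t(V(-5, 6), -3) - 187/380 = -436/7921/25 - 187/380 = -436*25/7921 - 187*1/380 = -10900/7921 - 187/380 = -5623227/3009980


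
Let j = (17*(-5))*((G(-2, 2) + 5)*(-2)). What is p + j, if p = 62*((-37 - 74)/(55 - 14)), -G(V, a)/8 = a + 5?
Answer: -362352/41 ≈ -8837.9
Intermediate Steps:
G(V, a) = -40 - 8*a (G(V, a) = -8*(a + 5) = -8*(5 + a) = -40 - 8*a)
p = -6882/41 (p = 62*(-111/41) = -6882/41 ≈ -167.85)
j = -8670 (j = (17*(-5))*(((-40 - 8*2) + 5)*(-2)) = -85*((-40 - 16) + 5)*(-2) = -85*(-56 + 5)*(-2) = -(-4335)*(-2) = -85*102 = -8670)
p + j = -6882/41 - 8670 = -362352/41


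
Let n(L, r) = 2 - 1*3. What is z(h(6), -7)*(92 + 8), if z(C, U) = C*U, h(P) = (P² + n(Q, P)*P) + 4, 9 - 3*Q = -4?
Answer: -23800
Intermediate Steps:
Q = 13/3 (Q = 3 - ⅓*(-4) = 3 + 4/3 = 13/3 ≈ 4.3333)
n(L, r) = -1 (n(L, r) = 2 - 3 = -1)
h(P) = 4 + P² - P (h(P) = (P² - P) + 4 = 4 + P² - P)
z(h(6), -7)*(92 + 8) = ((4 + 6² - 1*6)*(-7))*(92 + 8) = ((4 + 36 - 6)*(-7))*100 = (34*(-7))*100 = -238*100 = -23800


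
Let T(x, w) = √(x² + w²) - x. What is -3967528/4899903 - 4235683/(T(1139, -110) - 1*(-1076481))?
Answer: -26906003680943890862/5666047460127268329 + 4235683*√1309421/1156359107543 ≈ -4.7444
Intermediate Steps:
T(x, w) = √(w² + x²) - x
-3967528/4899903 - 4235683/(T(1139, -110) - 1*(-1076481)) = -3967528/4899903 - 4235683/((√((-110)² + 1139²) - 1*1139) - 1*(-1076481)) = -3967528*1/4899903 - 4235683/((√(12100 + 1297321) - 1139) + 1076481) = -3967528/4899903 - 4235683/((√1309421 - 1139) + 1076481) = -3967528/4899903 - 4235683/((-1139 + √1309421) + 1076481) = -3967528/4899903 - 4235683/(1075342 + √1309421)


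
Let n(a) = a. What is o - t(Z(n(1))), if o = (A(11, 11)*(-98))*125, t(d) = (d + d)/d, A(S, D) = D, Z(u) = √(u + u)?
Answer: -134752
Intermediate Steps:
Z(u) = √2*√u (Z(u) = √(2*u) = √2*√u)
t(d) = 2 (t(d) = (2*d)/d = 2)
o = -134750 (o = (11*(-98))*125 = -1078*125 = -134750)
o - t(Z(n(1))) = -134750 - 1*2 = -134750 - 2 = -134752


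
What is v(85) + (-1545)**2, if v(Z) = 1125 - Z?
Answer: 2388065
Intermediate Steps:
v(85) + (-1545)**2 = (1125 - 1*85) + (-1545)**2 = (1125 - 85) + 2387025 = 1040 + 2387025 = 2388065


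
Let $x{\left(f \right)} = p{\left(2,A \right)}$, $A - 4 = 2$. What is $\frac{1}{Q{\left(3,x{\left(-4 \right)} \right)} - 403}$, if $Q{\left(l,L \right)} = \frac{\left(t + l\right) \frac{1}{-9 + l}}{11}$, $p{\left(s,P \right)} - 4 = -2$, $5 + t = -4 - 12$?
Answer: $- \frac{11}{4430} \approx -0.0024831$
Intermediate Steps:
$A = 6$ ($A = 4 + 2 = 6$)
$t = -21$ ($t = -5 - 16 = -21$)
$p{\left(s,P \right)} = 2$ ($p{\left(s,P \right)} = 4 - 2 = 2$)
$x{\left(f \right)} = 2$
$Q{\left(l,L \right)} = \frac{-21 + l}{11 \left(-9 + l\right)}$ ($Q{\left(l,L \right)} = \frac{\left(-21 + l\right) \frac{1}{-9 + l}}{11} = \frac{-21 + l}{-9 + l} \frac{1}{11} = \frac{-21 + l}{11 \left(-9 + l\right)}$)
$\frac{1}{Q{\left(3,x{\left(-4 \right)} \right)} - 403} = \frac{1}{\frac{-21 + 3}{11 \left(-9 + 3\right)} - 403} = \frac{1}{\frac{1}{11} \frac{1}{-6} \left(-18\right) - 403} = \frac{1}{\frac{1}{11} \left(- \frac{1}{6}\right) \left(-18\right) - 403} = \frac{1}{\frac{3}{11} - 403} = \frac{1}{- \frac{4430}{11}} = - \frac{11}{4430}$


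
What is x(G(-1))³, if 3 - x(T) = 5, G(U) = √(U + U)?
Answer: -8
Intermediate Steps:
G(U) = √2*√U (G(U) = √(2*U) = √2*√U)
x(T) = -2 (x(T) = 3 - 1*5 = 3 - 5 = -2)
x(G(-1))³ = (-2)³ = -8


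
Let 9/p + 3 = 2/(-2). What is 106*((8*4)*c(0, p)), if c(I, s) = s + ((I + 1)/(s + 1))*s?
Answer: -7632/5 ≈ -1526.4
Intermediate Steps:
p = -9/4 (p = 9/(-3 + 2/(-2)) = 9/(-3 + 2*(-1/2)) = 9/(-3 - 1) = 9/(-4) = 9*(-1/4) = -9/4 ≈ -2.2500)
c(I, s) = s + s*(1 + I)/(1 + s) (c(I, s) = s + ((1 + I)/(1 + s))*s = s + s*(1 + I)/(1 + s))
106*((8*4)*c(0, p)) = 106*((8*4)*(-9*(2 + 0 - 9/4)/(4*(1 - 9/4)))) = 106*(32*(-9/4*(-1/4)/(-5/4))) = 106*(32*(-9/4*(-4/5)*(-1/4))) = 106*(32*(-9/20)) = 106*(-72/5) = -7632/5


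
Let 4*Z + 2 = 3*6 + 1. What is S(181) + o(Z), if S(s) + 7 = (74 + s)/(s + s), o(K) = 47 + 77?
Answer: 42609/362 ≈ 117.70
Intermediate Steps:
Z = 17/4 (Z = -½ + (3*6 + 1)/4 = -½ + (18 + 1)/4 = -½ + (¼)*19 = -½ + 19/4 = 17/4 ≈ 4.2500)
o(K) = 124
S(s) = -7 + (74 + s)/(2*s) (S(s) = -7 + (74 + s)/(s + s) = -7 + (74 + s)/((2*s)) = -7 + (74 + s)*(1/(2*s)) = -7 + (74 + s)/(2*s))
S(181) + o(Z) = (-13/2 + 37/181) + 124 = -2279/362 + 124 = 42609/362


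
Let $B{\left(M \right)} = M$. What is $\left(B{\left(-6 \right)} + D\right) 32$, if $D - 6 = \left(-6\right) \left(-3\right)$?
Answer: $576$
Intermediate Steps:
$D = 24$ ($D = 6 - -18 = 6 + 18 = 24$)
$\left(B{\left(-6 \right)} + D\right) 32 = \left(-6 + 24\right) 32 = 18 \cdot 32 = 576$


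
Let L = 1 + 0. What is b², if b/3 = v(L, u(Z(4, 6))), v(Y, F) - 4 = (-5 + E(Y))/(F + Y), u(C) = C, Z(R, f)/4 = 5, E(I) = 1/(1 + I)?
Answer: 25281/196 ≈ 128.98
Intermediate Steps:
Z(R, f) = 20 (Z(R, f) = 4*5 = 20)
L = 1
v(Y, F) = 4 + (-5 + 1/(1 + Y))/(F + Y)
b = 159/14 (b = 3*((1 + (1 + 1)*(-5 + 4*20 + 4*1))/((1 + 1)*(20 + 1))) = 3*((1 + 2*(-5 + 80 + 4))/(2*21)) = 3*((½)*(1/21)*(1 + 2*79)) = 3*((½)*(1/21)*(1 + 158)) = 3*((½)*(1/21)*159) = 3*(53/14) = 159/14 ≈ 11.357)
b² = (159/14)² = 25281/196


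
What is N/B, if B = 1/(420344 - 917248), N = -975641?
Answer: 484799915464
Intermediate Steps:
B = -1/496904 (B = 1/(-496904) = -1/496904 ≈ -2.0125e-6)
N/B = -975641/(-1/496904) = -975641*(-496904) = 484799915464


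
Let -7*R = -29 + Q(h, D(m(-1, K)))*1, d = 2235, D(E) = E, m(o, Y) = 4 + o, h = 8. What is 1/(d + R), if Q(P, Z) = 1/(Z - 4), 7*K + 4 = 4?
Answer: 7/15675 ≈ 0.00044657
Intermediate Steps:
K = 0 (K = -4/7 + (1/7)*4 = -4/7 + 4/7 = 0)
Q(P, Z) = 1/(-4 + Z)
R = 30/7 (R = -(-29 + 1/(-4 + (4 - 1)))/7 = -(-29 + 1/(-4 + 3))/7 = -(-29 + 1/(-1))/7 = -(-29 - 1*1)/7 = -(-29 - 1)/7 = -1/7*(-30) = 30/7 ≈ 4.2857)
1/(d + R) = 1/(2235 + 30/7) = 1/(15675/7) = 7/15675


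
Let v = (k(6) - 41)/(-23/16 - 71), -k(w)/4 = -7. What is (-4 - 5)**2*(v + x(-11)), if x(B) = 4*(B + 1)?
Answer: -3738312/1159 ≈ -3225.5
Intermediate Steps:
k(w) = 28 (k(w) = -4*(-7) = 28)
x(B) = 4 + 4*B (x(B) = 4*(1 + B) = 4 + 4*B)
v = 208/1159 (v = (28 - 41)/(-23/16 - 71) = -13/(-23*1/16 - 71) = -13/(-23/16 - 71) = -13/(-1159/16) = -13*(-16/1159) = 208/1159 ≈ 0.17947)
(-4 - 5)**2*(v + x(-11)) = (-4 - 5)**2*(208/1159 + (4 + 4*(-11))) = (-9)**2*(208/1159 + (4 - 44)) = 81*(208/1159 - 40) = 81*(-46152/1159) = -3738312/1159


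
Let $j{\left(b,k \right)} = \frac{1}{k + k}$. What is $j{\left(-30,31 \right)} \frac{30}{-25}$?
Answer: $- \frac{3}{155} \approx -0.019355$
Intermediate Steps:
$j{\left(b,k \right)} = \frac{1}{2 k}$
$j{\left(-30,31 \right)} \frac{30}{-25} = \frac{1}{2 \cdot 31} \frac{30}{-25} = \frac{1}{2} \cdot \frac{1}{31} \cdot 30 \left(- \frac{1}{25}\right) = \frac{1}{62} \left(- \frac{6}{5}\right) = - \frac{3}{155}$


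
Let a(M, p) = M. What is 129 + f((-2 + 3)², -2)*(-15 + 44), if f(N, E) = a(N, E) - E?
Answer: 216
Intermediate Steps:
f(N, E) = N - E
129 + f((-2 + 3)², -2)*(-15 + 44) = 129 + ((-2 + 3)² - 1*(-2))*(-15 + 44) = 129 + (1² + 2)*29 = 129 + (1 + 2)*29 = 129 + 3*29 = 129 + 87 = 216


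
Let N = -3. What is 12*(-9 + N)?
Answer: -144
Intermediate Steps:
12*(-9 + N) = 12*(-9 - 3) = 12*(-12) = -144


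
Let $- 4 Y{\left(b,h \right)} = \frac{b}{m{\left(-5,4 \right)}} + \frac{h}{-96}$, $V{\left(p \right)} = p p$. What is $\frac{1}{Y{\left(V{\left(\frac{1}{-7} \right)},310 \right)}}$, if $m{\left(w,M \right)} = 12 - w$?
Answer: $\frac{159936}{129067} \approx 1.2392$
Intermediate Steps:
$V{\left(p \right)} = p^{2}$
$Y{\left(b,h \right)} = - \frac{b}{68} + \frac{h}{384}$ ($Y{\left(b,h \right)} = - \frac{\frac{b}{12 - -5} + \frac{h}{-96}}{4} = - \frac{\frac{b}{12 + 5} + h \left(- \frac{1}{96}\right)}{4} = - \frac{\frac{b}{17} - \frac{h}{96}}{4} = - \frac{- \frac{h}{96} + \frac{b}{17}}{4} = - \frac{b}{68} + \frac{h}{384}$)
$\frac{1}{Y{\left(V{\left(\frac{1}{-7} \right)},310 \right)}} = \frac{1}{- \frac{\left(\frac{1}{-7}\right)^{2}}{68} + \frac{1}{384} \cdot 310} = \frac{1}{- \frac{\left(- \frac{1}{7}\right)^{2}}{68} + \frac{155}{192}} = \frac{1}{\left(- \frac{1}{68}\right) \frac{1}{49} + \frac{155}{192}} = \frac{1}{- \frac{1}{3332} + \frac{155}{192}} = \frac{1}{\frac{129067}{159936}} = \frac{159936}{129067}$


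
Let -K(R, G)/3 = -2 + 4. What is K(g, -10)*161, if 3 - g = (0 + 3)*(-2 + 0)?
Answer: -966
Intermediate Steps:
g = 9 (g = 3 - (0 + 3)*(-2 + 0) = 3 - 3*(-2) = 3 - 1*(-6) = 3 + 6 = 9)
K(R, G) = -6 (K(R, G) = -3*(-2 + 4) = -3*2 = -6)
K(g, -10)*161 = -6*161 = -966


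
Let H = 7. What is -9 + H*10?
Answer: 61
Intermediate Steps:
-9 + H*10 = -9 + 7*10 = -9 + 70 = 61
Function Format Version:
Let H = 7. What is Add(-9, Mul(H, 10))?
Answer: 61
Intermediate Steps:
Add(-9, Mul(H, 10)) = Add(-9, Mul(7, 10)) = Add(-9, 70) = 61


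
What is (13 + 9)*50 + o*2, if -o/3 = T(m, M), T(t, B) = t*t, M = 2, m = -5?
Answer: 950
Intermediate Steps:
T(t, B) = t²
o = -75 (o = -3*(-5)² = -3*25 = -75)
(13 + 9)*50 + o*2 = (13 + 9)*50 - 75*2 = 22*50 - 150 = 1100 - 150 = 950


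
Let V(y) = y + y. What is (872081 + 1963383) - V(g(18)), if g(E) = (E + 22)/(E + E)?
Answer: 25519156/9 ≈ 2.8355e+6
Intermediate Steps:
g(E) = (22 + E)/(2*E) (g(E) = (22 + E)/((2*E)) = (22 + E)*(1/(2*E)) = (22 + E)/(2*E))
V(y) = 2*y
(872081 + 1963383) - V(g(18)) = (872081 + 1963383) - 2*(½)*(22 + 18)/18 = 2835464 - 2*(½)*(1/18)*40 = 2835464 - 2*10/9 = 2835464 - 1*20/9 = 2835464 - 20/9 = 25519156/9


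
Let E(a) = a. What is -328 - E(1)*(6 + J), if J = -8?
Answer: -326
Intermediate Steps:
-328 - E(1)*(6 + J) = -328 - (6 - 8) = -328 - (-2) = -328 - 1*(-2) = -328 + 2 = -326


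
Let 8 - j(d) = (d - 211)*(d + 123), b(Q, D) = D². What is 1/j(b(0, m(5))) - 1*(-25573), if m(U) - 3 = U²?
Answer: 13290364818/519703 ≈ 25573.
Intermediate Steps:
m(U) = 3 + U²
j(d) = 8 - (-211 + d)*(123 + d) (j(d) = 8 - (d - 211)*(d + 123) = 8 - (-211 + d)*(123 + d))
1/j(b(0, m(5))) - 1*(-25573) = 1/(25961 - ((3 + 5²)²)² + 88*(3 + 5²)²) - 1*(-25573) = 1/(25961 - ((3 + 25)²)² + 88*(3 + 25)²) + 25573 = 1/(25961 - (28²)² + 88*28²) + 25573 = 1/(25961 - 1*784² + 88*784) + 25573 = 1/(25961 - 1*614656 + 68992) + 25573 = 1/(25961 - 614656 + 68992) + 25573 = 1/(-519703) + 25573 = -1/519703 + 25573 = 13290364818/519703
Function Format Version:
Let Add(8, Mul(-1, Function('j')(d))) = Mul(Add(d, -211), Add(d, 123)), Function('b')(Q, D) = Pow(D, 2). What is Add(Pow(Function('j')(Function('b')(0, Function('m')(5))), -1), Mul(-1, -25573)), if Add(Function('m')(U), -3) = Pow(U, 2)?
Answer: Rational(13290364818, 519703) ≈ 25573.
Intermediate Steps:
Function('m')(U) = Add(3, Pow(U, 2))
Function('j')(d) = Add(8, Mul(-1, Add(-211, d), Add(123, d))) (Function('j')(d) = Add(8, Mul(-1, Mul(Add(d, -211), Add(d, 123)))) = Add(8, Mul(-1, Mul(Add(-211, d), Add(123, d)))) = Add(8, Mul(-1, Add(-211, d), Add(123, d))))
Add(Pow(Function('j')(Function('b')(0, Function('m')(5))), -1), Mul(-1, -25573)) = Add(Pow(Add(25961, Mul(-1, Pow(Pow(Add(3, Pow(5, 2)), 2), 2)), Mul(88, Pow(Add(3, Pow(5, 2)), 2))), -1), Mul(-1, -25573)) = Add(Pow(Add(25961, Mul(-1, Pow(Pow(Add(3, 25), 2), 2)), Mul(88, Pow(Add(3, 25), 2))), -1), 25573) = Add(Pow(Add(25961, Mul(-1, Pow(Pow(28, 2), 2)), Mul(88, Pow(28, 2))), -1), 25573) = Add(Pow(Add(25961, Mul(-1, Pow(784, 2)), Mul(88, 784)), -1), 25573) = Add(Pow(Add(25961, Mul(-1, 614656), 68992), -1), 25573) = Add(Pow(Add(25961, -614656, 68992), -1), 25573) = Add(Pow(-519703, -1), 25573) = Add(Rational(-1, 519703), 25573) = Rational(13290364818, 519703)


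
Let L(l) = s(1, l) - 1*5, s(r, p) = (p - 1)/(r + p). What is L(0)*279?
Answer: -1674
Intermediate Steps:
s(r, p) = (-1 + p)/(p + r)
L(l) = -5 + (-1 + l)/(1 + l) (L(l) = (-1 + l)/(l + 1) - 1*5 = (-1 + l)/(1 + l) - 5 = -5 + (-1 + l)/(1 + l))
L(0)*279 = (2*(-3 - 2*0)/(1 + 0))*279 = (2*(-3 + 0)/1)*279 = (2*1*(-3))*279 = -6*279 = -1674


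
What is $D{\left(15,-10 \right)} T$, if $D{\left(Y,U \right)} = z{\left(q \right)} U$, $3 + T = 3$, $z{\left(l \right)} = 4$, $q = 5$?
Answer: $0$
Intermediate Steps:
$T = 0$ ($T = -3 + 3 = 0$)
$D{\left(Y,U \right)} = 4 U$
$D{\left(15,-10 \right)} T = 4 \left(-10\right) 0 = \left(-40\right) 0 = 0$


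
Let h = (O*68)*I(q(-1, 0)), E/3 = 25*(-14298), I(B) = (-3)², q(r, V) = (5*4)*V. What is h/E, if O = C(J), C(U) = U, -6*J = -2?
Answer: -34/178725 ≈ -0.00019024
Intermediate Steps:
J = ⅓ (J = -⅙*(-2) = ⅓ ≈ 0.33333)
q(r, V) = 20*V
I(B) = 9
E = -1072350 (E = 3*(25*(-14298)) = 3*(-357450) = -1072350)
O = ⅓ ≈ 0.33333
h = 204 (h = ((⅓)*68)*9 = (68/3)*9 = 204)
h/E = 204/(-1072350) = 204*(-1/1072350) = -34/178725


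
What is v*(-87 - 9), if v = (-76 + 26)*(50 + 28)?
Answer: 374400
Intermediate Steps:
v = -3900 (v = -50*78 = -3900)
v*(-87 - 9) = -3900*(-87 - 9) = -3900*(-96) = 374400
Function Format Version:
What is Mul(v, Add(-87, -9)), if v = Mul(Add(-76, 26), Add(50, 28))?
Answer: 374400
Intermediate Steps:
v = -3900 (v = Mul(-50, 78) = -3900)
Mul(v, Add(-87, -9)) = Mul(-3900, Add(-87, -9)) = Mul(-3900, -96) = 374400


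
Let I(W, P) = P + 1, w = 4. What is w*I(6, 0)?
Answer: 4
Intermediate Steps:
I(W, P) = 1 + P
w*I(6, 0) = 4*(1 + 0) = 4*1 = 4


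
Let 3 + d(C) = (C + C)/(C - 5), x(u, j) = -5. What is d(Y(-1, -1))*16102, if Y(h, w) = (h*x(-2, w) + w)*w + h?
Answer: -32204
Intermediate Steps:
Y(h, w) = h + w*(w - 5*h) (Y(h, w) = (h*(-5) + w)*w + h = (-5*h + w)*w + h = (w - 5*h)*w + h = w*(w - 5*h) + h = h + w*(w - 5*h))
d(C) = -3 + 2*C/(-5 + C) (d(C) = -3 + (C + C)/(C - 5) = -3 + (2*C)/(-5 + C) = -3 + 2*C/(-5 + C))
d(Y(-1, -1))*16102 = ((15 - (-1 + (-1)² - 5*(-1)*(-1)))/(-5 + (-1 + (-1)² - 5*(-1)*(-1))))*16102 = ((15 - (-1 + 1 - 5))/(-5 + (-1 + 1 - 5)))*16102 = ((15 - 1*(-5))/(-5 - 5))*16102 = ((15 + 5)/(-10))*16102 = -⅒*20*16102 = -2*16102 = -32204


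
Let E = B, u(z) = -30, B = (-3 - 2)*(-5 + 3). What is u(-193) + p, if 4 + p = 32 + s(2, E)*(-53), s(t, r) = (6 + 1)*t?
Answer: -744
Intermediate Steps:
B = 10 (B = -5*(-2) = 10)
E = 10
s(t, r) = 7*t
p = -714 (p = -4 + (32 + (7*2)*(-53)) = -4 + (32 + 14*(-53)) = -4 + (32 - 742) = -4 - 710 = -714)
u(-193) + p = -30 - 714 = -744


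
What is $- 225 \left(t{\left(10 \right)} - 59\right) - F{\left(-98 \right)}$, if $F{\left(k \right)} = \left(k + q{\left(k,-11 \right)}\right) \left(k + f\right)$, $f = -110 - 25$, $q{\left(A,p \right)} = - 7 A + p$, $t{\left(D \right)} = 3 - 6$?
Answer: $148391$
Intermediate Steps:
$t{\left(D \right)} = -3$ ($t{\left(D \right)} = 3 - 6 = -3$)
$q{\left(A,p \right)} = p - 7 A$
$f = -135$ ($f = -110 - 25 = -135$)
$F{\left(k \right)} = \left(-135 + k\right) \left(-11 - 6 k\right)$ ($F{\left(k \right)} = \left(k - \left(11 + 7 k\right)\right) \left(k - 135\right) = \left(-11 - 6 k\right) \left(-135 + k\right) = \left(-135 + k\right) \left(-11 - 6 k\right)$)
$- 225 \left(t{\left(10 \right)} - 59\right) - F{\left(-98 \right)} = - 225 \left(-3 - 59\right) - \left(1485 - 6 \left(-98\right)^{2} + 799 \left(-98\right)\right) = \left(-225\right) \left(-62\right) - \left(1485 - 57624 - 78302\right) = 13950 - \left(1485 - 57624 - 78302\right) = 13950 - -134441 = 13950 + 134441 = 148391$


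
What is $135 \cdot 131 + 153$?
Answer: $17838$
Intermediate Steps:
$135 \cdot 131 + 153 = 17685 + 153 = 17838$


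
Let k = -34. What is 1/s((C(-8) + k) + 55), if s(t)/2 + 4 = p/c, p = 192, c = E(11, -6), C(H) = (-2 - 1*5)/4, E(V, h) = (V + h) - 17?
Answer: -1/40 ≈ -0.025000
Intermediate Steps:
E(V, h) = -17 + V + h
C(H) = -7/4 (C(H) = (-2 - 5)*(¼) = -7*¼ = -7/4)
c = -12 (c = -17 + 11 - 6 = -12)
s(t) = -40 (s(t) = -8 + 2*(192/(-12)) = -8 + 2*(192*(-1/12)) = -8 + 2*(-16) = -8 - 32 = -40)
1/s((C(-8) + k) + 55) = 1/(-40) = -1/40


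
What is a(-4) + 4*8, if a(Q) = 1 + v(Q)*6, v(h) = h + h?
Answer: -15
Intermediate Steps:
v(h) = 2*h
a(Q) = 1 + 12*Q (a(Q) = 1 + (2*Q)*6 = 1 + 12*Q)
a(-4) + 4*8 = (1 + 12*(-4)) + 4*8 = (1 - 48) + 32 = -47 + 32 = -15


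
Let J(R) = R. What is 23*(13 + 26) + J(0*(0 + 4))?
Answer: 897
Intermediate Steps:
23*(13 + 26) + J(0*(0 + 4)) = 23*(13 + 26) + 0*(0 + 4) = 23*39 + 0*4 = 897 + 0 = 897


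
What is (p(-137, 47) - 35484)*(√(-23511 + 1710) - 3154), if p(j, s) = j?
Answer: 112348634 - 463073*I*√129 ≈ 1.1235e+8 - 5.2595e+6*I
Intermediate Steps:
(p(-137, 47) - 35484)*(√(-23511 + 1710) - 3154) = (-137 - 35484)*(√(-23511 + 1710) - 3154) = -35621*(√(-21801) - 3154) = -35621*(13*I*√129 - 3154) = -35621*(-3154 + 13*I*√129) = 112348634 - 463073*I*√129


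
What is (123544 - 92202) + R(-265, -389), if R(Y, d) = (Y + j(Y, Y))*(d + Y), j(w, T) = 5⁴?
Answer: -204098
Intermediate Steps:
j(w, T) = 625
R(Y, d) = (625 + Y)*(Y + d) (R(Y, d) = (Y + 625)*(d + Y) = (625 + Y)*(Y + d))
(123544 - 92202) + R(-265, -389) = (123544 - 92202) + ((-265)² + 625*(-265) + 625*(-389) - 265*(-389)) = 31342 + (70225 - 165625 - 243125 + 103085) = 31342 - 235440 = -204098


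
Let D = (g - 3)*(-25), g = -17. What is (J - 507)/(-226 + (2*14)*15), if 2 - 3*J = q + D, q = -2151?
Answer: 22/97 ≈ 0.22680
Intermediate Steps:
D = 500 (D = (-17 - 3)*(-25) = -20*(-25) = 500)
J = 551 (J = 2/3 - (-2151 + 500)/3 = 2/3 - 1/3*(-1651) = 2/3 + 1651/3 = 551)
(J - 507)/(-226 + (2*14)*15) = (551 - 507)/(-226 + (2*14)*15) = 44/(-226 + 28*15) = 44/(-226 + 420) = 44/194 = 44*(1/194) = 22/97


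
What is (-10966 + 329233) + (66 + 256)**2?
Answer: 421951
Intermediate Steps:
(-10966 + 329233) + (66 + 256)**2 = 318267 + 322**2 = 318267 + 103684 = 421951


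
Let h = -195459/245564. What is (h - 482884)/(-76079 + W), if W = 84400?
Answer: -10779920185/185758004 ≈ -58.032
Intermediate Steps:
h = -17769/22324 (h = -195459*1/245564 = -17769/22324 ≈ -0.79596)
(h - 482884)/(-76079 + W) = (-17769/22324 - 482884)/(-76079 + 84400) = -10779920185/22324/8321 = -10779920185/22324*1/8321 = -10779920185/185758004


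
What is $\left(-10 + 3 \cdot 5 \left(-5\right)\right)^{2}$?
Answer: $7225$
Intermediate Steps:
$\left(-10 + 3 \cdot 5 \left(-5\right)\right)^{2} = \left(-10 + 15 \left(-5\right)\right)^{2} = \left(-10 - 75\right)^{2} = \left(-85\right)^{2} = 7225$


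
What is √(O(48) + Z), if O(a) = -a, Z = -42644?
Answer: 2*I*√10673 ≈ 206.62*I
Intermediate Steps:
√(O(48) + Z) = √(-1*48 - 42644) = √(-48 - 42644) = √(-42692) = 2*I*√10673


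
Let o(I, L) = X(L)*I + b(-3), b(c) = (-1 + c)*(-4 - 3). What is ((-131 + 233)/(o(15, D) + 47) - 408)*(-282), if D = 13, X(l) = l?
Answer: 1724242/15 ≈ 1.1495e+5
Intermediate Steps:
b(c) = 7 - 7*c (b(c) = (-1 + c)*(-7) = 7 - 7*c)
o(I, L) = 28 + I*L (o(I, L) = L*I + (7 - 7*(-3)) = I*L + (7 + 21) = I*L + 28 = 28 + I*L)
((-131 + 233)/(o(15, D) + 47) - 408)*(-282) = ((-131 + 233)/((28 + 15*13) + 47) - 408)*(-282) = (102/((28 + 195) + 47) - 408)*(-282) = (102/(223 + 47) - 408)*(-282) = (102/270 - 408)*(-282) = (102*(1/270) - 408)*(-282) = (17/45 - 408)*(-282) = -18343/45*(-282) = 1724242/15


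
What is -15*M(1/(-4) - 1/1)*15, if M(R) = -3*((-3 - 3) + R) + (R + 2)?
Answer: -10125/2 ≈ -5062.5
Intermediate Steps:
M(R) = 20 - 2*R (M(R) = -3*(-6 + R) + (2 + R) = (18 - 3*R) + (2 + R) = 20 - 2*R)
-15*M(1/(-4) - 1/1)*15 = -15*(20 - 2*(1/(-4) - 1/1))*15 = -15*(20 - 2*(1*(-¼) - 1*1))*15 = -15*(20 - 2*(-¼ - 1))*15 = -15*(20 - 2*(-5/4))*15 = -15*(20 + 5/2)*15 = -15*45/2*15 = -675/2*15 = -10125/2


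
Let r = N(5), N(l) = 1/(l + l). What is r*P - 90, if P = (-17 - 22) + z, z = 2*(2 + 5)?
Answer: -185/2 ≈ -92.500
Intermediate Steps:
z = 14 (z = 2*7 = 14)
N(l) = 1/(2*l)
r = 1/10 (r = (1/2)/5 = (1/2)*(1/5) = 1/10 ≈ 0.10000)
P = -25 (P = (-17 - 22) + 14 = -39 + 14 = -25)
r*P - 90 = (1/10)*(-25) - 90 = -5/2 - 90 = -185/2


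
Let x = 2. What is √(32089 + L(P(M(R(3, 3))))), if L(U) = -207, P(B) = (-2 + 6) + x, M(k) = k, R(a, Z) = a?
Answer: √31882 ≈ 178.56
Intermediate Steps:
P(B) = 6 (P(B) = (-2 + 6) + 2 = 4 + 2 = 6)
√(32089 + L(P(M(R(3, 3))))) = √(32089 - 207) = √31882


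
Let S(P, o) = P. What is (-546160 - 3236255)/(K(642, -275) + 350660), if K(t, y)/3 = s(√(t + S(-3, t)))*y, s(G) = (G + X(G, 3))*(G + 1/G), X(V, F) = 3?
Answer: 476249168031/19541287676 - 4992787800*√71/4885321919 ≈ 15.760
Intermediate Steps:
s(G) = (3 + G)*(G + 1/G) (s(G) = (G + 3)*(G + 1/G) = (3 + G)*(G + 1/G))
K(t, y) = 3*y*(-2 + t + 3*√(-3 + t) + 3/√(-3 + t)) (K(t, y) = 3*((1 + (√(t - 3))² + 3*√(t - 3) + 3/(√(t - 3)))*y) = 3*((1 + (√(-3 + t))² + 3*√(-3 + t) + 3/(√(-3 + t)))*y) = 3*((1 + (-3 + t) + 3*√(-3 + t) + 3/√(-3 + t))*y) = 3*((-2 + t + 3*√(-3 + t) + 3/√(-3 + t))*y) = 3*(y*(-2 + t + 3*√(-3 + t) + 3/√(-3 + t))) = 3*y*(-2 + t + 3*√(-3 + t) + 3/√(-3 + t)))
(-546160 - 3236255)/(K(642, -275) + 350660) = (-546160 - 3236255)/(3*(-275)*(3 + √(-3 + 642)*(-2 + 642 + 3*√(-3 + 642)))/√(-3 + 642) + 350660) = -3782415/(3*(-275)*(3 + √639*(-2 + 642 + 3*√639))/√639 + 350660) = -3782415/(3*(-275)*(√71/213)*(3 + (3*√71)*(-2 + 642 + 3*(3*√71))) + 350660) = -3782415/(3*(-275)*(√71/213)*(3 + (3*√71)*(-2 + 642 + 9*√71)) + 350660) = -3782415/(3*(-275)*(√71/213)*(3 + (3*√71)*(640 + 9*√71)) + 350660) = -3782415/(3*(-275)*(√71/213)*(3 + 3*√71*(640 + 9*√71)) + 350660) = -3782415/(-275*√71*(3 + 3*√71*(640 + 9*√71))/71 + 350660) = -3782415/(350660 - 275*√71*(3 + 3*√71*(640 + 9*√71))/71)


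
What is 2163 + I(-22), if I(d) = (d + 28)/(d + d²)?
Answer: 166552/77 ≈ 2163.0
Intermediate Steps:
I(d) = (28 + d)/(d + d²)
2163 + I(-22) = 2163 + (28 - 22)/((-22)*(1 - 22)) = 2163 - 1/22*6/(-21) = 2163 - 1/22*(-1/21)*6 = 2163 + 1/77 = 166552/77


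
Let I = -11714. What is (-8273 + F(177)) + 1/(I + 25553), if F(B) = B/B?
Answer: -114476207/13839 ≈ -8272.0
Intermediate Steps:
F(B) = 1
(-8273 + F(177)) + 1/(I + 25553) = (-8273 + 1) + 1/(-11714 + 25553) = -8272 + 1/13839 = -114476207/13839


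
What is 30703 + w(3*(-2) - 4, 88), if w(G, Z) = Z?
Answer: 30791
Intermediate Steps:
30703 + w(3*(-2) - 4, 88) = 30703 + 88 = 30791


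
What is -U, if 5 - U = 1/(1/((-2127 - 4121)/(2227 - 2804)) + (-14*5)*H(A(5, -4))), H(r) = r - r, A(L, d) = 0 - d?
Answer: 3363/577 ≈ 5.8284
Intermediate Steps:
A(L, d) = -d
H(r) = 0
U = -3363/577 (U = 5 - 1/(1/((-2127 - 4121)/(2227 - 2804)) - 14*5*0) = 5 - 1/(1/(-6248/(-577)) - 70*0) = 5 - 1/(1/(-6248*(-1/577)) + 0) = 5 - 1/(1/(6248/577) + 0) = 5 - 1/(577/6248 + 0) = 5 - 1/577/6248 = 5 - 1*6248/577 = 5 - 6248/577 = -3363/577 ≈ -5.8284)
-U = -1*(-3363/577) = 3363/577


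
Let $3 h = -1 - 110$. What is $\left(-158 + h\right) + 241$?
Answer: $46$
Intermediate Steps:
$h = -37$ ($h = \frac{-1 - 110}{3} = \frac{1}{3} \left(-111\right) = -37$)
$\left(-158 + h\right) + 241 = \left(-158 - 37\right) + 241 = -195 + 241 = 46$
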